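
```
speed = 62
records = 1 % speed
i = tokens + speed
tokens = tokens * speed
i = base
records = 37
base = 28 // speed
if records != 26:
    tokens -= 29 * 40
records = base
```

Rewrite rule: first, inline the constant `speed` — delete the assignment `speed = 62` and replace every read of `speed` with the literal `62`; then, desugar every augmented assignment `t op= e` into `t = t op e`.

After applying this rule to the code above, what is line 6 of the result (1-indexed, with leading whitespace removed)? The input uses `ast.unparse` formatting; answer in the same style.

base = 28 // 62

Transformed code:
records = 1 % 62
i = tokens + 62
tokens = tokens * 62
i = base
records = 37
base = 28 // 62
if records != 26:
    tokens = tokens - 29 * 40
records = base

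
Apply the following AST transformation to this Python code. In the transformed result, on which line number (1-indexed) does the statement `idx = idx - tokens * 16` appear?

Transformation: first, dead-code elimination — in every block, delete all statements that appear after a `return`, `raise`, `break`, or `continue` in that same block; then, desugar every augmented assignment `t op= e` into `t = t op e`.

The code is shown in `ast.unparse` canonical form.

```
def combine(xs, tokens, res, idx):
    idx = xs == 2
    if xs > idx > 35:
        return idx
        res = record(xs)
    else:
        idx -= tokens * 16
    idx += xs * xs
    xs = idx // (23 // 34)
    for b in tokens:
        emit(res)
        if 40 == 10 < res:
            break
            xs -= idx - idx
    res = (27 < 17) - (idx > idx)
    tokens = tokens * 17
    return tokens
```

Transformed code:
def combine(xs, tokens, res, idx):
    idx = xs == 2
    if xs > idx > 35:
        return idx
    else:
        idx = idx - tokens * 16
    idx = idx + xs * xs
    xs = idx // (23 // 34)
    for b in tokens:
        emit(res)
        if 40 == 10 < res:
            break
    res = (27 < 17) - (idx > idx)
    tokens = tokens * 17
    return tokens

6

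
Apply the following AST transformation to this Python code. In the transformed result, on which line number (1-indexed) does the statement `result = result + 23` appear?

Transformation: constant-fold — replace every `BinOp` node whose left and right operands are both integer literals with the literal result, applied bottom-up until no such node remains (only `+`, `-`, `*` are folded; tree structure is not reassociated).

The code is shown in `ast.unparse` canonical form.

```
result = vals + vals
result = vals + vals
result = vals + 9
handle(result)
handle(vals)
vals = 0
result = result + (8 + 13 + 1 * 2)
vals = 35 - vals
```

7

Transformed code:
result = vals + vals
result = vals + vals
result = vals + 9
handle(result)
handle(vals)
vals = 0
result = result + 23
vals = 35 - vals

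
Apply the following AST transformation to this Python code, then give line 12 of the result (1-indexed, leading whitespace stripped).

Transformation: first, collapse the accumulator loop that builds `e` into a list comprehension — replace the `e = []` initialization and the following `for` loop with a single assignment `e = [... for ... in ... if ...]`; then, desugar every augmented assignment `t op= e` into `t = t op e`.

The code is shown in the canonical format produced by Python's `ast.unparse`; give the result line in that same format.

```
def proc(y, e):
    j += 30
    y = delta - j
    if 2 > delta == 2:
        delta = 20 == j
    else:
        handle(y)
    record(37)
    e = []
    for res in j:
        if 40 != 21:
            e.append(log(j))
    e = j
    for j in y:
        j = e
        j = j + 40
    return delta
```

Transformed code:
def proc(y, e):
    j = j + 30
    y = delta - j
    if 2 > delta == 2:
        delta = 20 == j
    else:
        handle(y)
    record(37)
    e = [log(j) for res in j if 40 != 21]
    e = j
    for j in y:
        j = e
        j = j + 40
    return delta

j = e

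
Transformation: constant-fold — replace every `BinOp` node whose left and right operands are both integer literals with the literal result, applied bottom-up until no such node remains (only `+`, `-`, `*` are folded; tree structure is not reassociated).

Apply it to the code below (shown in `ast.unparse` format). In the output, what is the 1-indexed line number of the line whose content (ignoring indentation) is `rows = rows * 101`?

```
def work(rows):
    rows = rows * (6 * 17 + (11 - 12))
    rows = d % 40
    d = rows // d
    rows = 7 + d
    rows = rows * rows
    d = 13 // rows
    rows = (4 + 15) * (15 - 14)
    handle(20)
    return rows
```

Transformed code:
def work(rows):
    rows = rows * 101
    rows = d % 40
    d = rows // d
    rows = 7 + d
    rows = rows * rows
    d = 13 // rows
    rows = 19
    handle(20)
    return rows

2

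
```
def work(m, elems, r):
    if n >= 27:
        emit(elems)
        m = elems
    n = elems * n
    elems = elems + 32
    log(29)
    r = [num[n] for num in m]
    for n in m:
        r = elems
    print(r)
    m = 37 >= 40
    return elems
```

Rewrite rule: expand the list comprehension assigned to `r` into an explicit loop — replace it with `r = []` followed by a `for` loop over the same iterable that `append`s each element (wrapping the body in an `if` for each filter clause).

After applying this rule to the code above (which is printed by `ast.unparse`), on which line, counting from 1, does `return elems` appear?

Transformed code:
def work(m, elems, r):
    if n >= 27:
        emit(elems)
        m = elems
    n = elems * n
    elems = elems + 32
    log(29)
    r = []
    for num in m:
        r.append(num[n])
    for n in m:
        r = elems
    print(r)
    m = 37 >= 40
    return elems

15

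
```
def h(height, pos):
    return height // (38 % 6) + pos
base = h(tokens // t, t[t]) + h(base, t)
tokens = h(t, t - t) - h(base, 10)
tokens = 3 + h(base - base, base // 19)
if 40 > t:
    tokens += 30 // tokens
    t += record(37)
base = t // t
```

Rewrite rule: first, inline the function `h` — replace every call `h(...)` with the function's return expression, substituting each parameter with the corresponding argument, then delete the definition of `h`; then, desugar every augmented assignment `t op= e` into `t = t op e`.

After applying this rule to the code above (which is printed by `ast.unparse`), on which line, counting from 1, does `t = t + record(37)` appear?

6

Transformed code:
base = tokens // t // (38 % 6) + t[t] + (base // (38 % 6) + t)
tokens = t // (38 % 6) + (t - t) - (base // (38 % 6) + 10)
tokens = 3 + ((base - base) // (38 % 6) + base // 19)
if 40 > t:
    tokens = tokens + 30 // tokens
    t = t + record(37)
base = t // t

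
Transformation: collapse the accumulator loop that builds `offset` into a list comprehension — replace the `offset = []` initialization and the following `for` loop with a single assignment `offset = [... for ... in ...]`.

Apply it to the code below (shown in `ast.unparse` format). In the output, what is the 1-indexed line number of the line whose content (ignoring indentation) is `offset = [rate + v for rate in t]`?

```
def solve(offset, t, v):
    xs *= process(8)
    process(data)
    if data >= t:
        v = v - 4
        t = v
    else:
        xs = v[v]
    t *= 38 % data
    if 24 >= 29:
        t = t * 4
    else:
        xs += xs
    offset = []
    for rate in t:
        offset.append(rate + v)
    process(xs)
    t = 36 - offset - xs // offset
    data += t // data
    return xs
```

14

Transformed code:
def solve(offset, t, v):
    xs *= process(8)
    process(data)
    if data >= t:
        v = v - 4
        t = v
    else:
        xs = v[v]
    t *= 38 % data
    if 24 >= 29:
        t = t * 4
    else:
        xs += xs
    offset = [rate + v for rate in t]
    process(xs)
    t = 36 - offset - xs // offset
    data += t // data
    return xs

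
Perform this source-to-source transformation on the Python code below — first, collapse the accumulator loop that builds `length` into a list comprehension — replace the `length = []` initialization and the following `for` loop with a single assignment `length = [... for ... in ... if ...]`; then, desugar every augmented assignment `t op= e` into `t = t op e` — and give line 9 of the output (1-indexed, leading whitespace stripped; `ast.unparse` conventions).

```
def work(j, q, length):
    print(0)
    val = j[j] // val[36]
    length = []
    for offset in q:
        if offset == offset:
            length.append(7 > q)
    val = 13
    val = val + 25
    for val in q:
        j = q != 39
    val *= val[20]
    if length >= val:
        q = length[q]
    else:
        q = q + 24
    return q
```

Transformed code:
def work(j, q, length):
    print(0)
    val = j[j] // val[36]
    length = [7 > q for offset in q if offset == offset]
    val = 13
    val = val + 25
    for val in q:
        j = q != 39
    val = val * val[20]
    if length >= val:
        q = length[q]
    else:
        q = q + 24
    return q

val = val * val[20]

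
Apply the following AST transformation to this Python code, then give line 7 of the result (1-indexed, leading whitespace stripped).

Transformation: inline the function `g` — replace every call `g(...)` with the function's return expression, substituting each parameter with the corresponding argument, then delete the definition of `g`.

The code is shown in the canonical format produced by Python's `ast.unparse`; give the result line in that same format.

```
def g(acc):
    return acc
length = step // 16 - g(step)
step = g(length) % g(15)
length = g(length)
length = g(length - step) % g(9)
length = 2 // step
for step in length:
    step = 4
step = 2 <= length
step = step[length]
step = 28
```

step = 4

Transformed code:
length = step // 16 - step
step = length % 15
length = length
length = (length - step) % 9
length = 2 // step
for step in length:
    step = 4
step = 2 <= length
step = step[length]
step = 28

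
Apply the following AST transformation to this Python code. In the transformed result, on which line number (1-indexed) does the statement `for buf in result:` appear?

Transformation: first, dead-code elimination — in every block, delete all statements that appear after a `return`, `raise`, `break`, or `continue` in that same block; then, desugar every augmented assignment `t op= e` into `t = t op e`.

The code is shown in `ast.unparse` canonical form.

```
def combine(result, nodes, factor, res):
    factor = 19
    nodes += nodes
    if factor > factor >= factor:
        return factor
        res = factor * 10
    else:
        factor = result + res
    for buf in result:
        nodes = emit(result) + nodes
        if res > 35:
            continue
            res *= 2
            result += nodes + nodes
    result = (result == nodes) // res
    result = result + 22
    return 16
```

Transformed code:
def combine(result, nodes, factor, res):
    factor = 19
    nodes = nodes + nodes
    if factor > factor >= factor:
        return factor
    else:
        factor = result + res
    for buf in result:
        nodes = emit(result) + nodes
        if res > 35:
            continue
    result = (result == nodes) // res
    result = result + 22
    return 16

8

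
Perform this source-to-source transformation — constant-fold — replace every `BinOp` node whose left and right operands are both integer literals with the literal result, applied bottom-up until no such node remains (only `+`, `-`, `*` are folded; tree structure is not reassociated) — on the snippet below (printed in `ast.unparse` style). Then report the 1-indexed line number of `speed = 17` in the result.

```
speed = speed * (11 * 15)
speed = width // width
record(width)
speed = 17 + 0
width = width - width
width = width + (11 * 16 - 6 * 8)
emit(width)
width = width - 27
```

4

Transformed code:
speed = speed * 165
speed = width // width
record(width)
speed = 17
width = width - width
width = width + 128
emit(width)
width = width - 27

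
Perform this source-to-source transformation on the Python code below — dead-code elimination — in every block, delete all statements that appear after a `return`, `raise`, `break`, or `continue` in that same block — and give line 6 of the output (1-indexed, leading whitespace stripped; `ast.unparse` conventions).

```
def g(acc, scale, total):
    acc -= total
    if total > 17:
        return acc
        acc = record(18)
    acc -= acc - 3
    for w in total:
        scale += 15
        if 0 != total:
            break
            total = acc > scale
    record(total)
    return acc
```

Transformed code:
def g(acc, scale, total):
    acc -= total
    if total > 17:
        return acc
    acc -= acc - 3
    for w in total:
        scale += 15
        if 0 != total:
            break
    record(total)
    return acc

for w in total:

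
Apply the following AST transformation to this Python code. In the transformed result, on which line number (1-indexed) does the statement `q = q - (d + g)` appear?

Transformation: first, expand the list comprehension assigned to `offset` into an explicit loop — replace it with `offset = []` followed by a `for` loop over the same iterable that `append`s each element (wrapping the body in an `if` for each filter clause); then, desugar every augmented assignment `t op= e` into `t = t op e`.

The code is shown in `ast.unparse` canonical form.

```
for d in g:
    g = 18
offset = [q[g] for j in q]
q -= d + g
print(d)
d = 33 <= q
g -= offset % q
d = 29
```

Transformed code:
for d in g:
    g = 18
offset = []
for j in q:
    offset.append(q[g])
q = q - (d + g)
print(d)
d = 33 <= q
g = g - offset % q
d = 29

6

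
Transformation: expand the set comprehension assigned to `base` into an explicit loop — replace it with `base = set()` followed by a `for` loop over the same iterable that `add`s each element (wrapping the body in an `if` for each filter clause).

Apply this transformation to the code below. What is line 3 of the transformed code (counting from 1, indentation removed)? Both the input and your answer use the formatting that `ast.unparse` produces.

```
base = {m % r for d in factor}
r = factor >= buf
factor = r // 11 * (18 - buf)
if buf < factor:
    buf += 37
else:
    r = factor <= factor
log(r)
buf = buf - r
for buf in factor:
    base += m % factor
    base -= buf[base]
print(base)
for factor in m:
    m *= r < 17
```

base.add(m % r)

Transformed code:
base = set()
for d in factor:
    base.add(m % r)
r = factor >= buf
factor = r // 11 * (18 - buf)
if buf < factor:
    buf += 37
else:
    r = factor <= factor
log(r)
buf = buf - r
for buf in factor:
    base += m % factor
    base -= buf[base]
print(base)
for factor in m:
    m *= r < 17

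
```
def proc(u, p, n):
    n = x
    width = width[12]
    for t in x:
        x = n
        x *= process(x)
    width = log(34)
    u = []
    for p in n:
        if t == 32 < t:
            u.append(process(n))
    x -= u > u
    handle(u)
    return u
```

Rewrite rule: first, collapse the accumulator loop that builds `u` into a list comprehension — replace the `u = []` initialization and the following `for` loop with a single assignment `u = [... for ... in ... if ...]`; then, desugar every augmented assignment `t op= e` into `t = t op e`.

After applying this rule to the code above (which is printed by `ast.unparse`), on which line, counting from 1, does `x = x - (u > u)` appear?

9

Transformed code:
def proc(u, p, n):
    n = x
    width = width[12]
    for t in x:
        x = n
        x = x * process(x)
    width = log(34)
    u = [process(n) for p in n if t == 32 < t]
    x = x - (u > u)
    handle(u)
    return u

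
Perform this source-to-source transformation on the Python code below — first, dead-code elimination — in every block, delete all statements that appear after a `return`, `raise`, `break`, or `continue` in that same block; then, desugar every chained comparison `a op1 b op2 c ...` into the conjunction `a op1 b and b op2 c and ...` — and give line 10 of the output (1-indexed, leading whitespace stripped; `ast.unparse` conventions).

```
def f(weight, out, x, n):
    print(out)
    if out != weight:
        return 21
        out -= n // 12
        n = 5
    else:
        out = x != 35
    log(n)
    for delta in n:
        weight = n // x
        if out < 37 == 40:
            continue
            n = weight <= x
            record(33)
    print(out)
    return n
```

Transformed code:
def f(weight, out, x, n):
    print(out)
    if out != weight:
        return 21
    else:
        out = x != 35
    log(n)
    for delta in n:
        weight = n // x
        if out < 37 and 37 == 40:
            continue
    print(out)
    return n

if out < 37 and 37 == 40:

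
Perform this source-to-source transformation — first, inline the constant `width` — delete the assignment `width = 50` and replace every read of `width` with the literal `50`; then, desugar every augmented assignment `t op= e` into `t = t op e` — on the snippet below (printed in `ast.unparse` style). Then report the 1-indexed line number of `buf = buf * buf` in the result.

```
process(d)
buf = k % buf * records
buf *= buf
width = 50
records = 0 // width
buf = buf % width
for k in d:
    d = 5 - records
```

3

Transformed code:
process(d)
buf = k % buf * records
buf = buf * buf
records = 0 // 50
buf = buf % 50
for k in d:
    d = 5 - records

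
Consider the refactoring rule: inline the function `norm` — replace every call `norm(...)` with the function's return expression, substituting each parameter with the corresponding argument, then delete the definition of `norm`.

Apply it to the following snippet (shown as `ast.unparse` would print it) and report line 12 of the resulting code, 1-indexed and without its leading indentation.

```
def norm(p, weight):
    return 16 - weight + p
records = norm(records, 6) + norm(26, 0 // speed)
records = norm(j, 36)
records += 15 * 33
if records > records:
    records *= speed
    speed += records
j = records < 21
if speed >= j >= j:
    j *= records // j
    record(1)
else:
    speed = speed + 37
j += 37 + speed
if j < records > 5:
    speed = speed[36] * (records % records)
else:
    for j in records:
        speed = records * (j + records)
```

Transformed code:
records = 16 - 6 + records + (16 - 0 // speed + 26)
records = 16 - 36 + j
records += 15 * 33
if records > records:
    records *= speed
    speed += records
j = records < 21
if speed >= j >= j:
    j *= records // j
    record(1)
else:
    speed = speed + 37
j += 37 + speed
if j < records > 5:
    speed = speed[36] * (records % records)
else:
    for j in records:
        speed = records * (j + records)

speed = speed + 37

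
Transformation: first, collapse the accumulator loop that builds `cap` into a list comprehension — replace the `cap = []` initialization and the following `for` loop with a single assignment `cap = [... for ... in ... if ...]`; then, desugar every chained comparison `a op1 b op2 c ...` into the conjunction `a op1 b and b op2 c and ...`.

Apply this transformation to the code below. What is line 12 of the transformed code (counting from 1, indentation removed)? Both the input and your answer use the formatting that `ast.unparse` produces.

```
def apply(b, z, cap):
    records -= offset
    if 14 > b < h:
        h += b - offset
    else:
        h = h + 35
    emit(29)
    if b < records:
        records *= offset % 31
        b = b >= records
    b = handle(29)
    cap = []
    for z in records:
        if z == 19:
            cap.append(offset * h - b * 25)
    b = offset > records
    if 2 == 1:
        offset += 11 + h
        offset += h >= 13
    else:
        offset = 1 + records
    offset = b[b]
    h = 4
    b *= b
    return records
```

cap = [offset * h - b * 25 for z in records if z == 19]

Transformed code:
def apply(b, z, cap):
    records -= offset
    if 14 > b and b < h:
        h += b - offset
    else:
        h = h + 35
    emit(29)
    if b < records:
        records *= offset % 31
        b = b >= records
    b = handle(29)
    cap = [offset * h - b * 25 for z in records if z == 19]
    b = offset > records
    if 2 == 1:
        offset += 11 + h
        offset += h >= 13
    else:
        offset = 1 + records
    offset = b[b]
    h = 4
    b *= b
    return records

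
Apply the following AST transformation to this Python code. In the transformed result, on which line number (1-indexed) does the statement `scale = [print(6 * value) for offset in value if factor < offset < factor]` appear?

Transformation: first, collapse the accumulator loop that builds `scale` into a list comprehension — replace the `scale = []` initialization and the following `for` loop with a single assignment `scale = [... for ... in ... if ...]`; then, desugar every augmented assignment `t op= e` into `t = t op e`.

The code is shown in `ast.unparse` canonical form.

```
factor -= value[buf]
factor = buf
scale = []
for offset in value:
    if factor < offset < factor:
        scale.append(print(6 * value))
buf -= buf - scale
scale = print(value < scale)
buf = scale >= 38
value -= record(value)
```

Transformed code:
factor = factor - value[buf]
factor = buf
scale = [print(6 * value) for offset in value if factor < offset < factor]
buf = buf - (buf - scale)
scale = print(value < scale)
buf = scale >= 38
value = value - record(value)

3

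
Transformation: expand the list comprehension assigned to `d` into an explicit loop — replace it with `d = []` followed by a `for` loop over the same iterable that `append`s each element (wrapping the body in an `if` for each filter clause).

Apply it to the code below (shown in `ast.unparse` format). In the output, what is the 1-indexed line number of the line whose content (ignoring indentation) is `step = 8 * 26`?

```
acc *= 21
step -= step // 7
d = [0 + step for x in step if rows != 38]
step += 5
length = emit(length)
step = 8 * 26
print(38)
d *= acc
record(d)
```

Transformed code:
acc *= 21
step -= step // 7
d = []
for x in step:
    if rows != 38:
        d.append(0 + step)
step += 5
length = emit(length)
step = 8 * 26
print(38)
d *= acc
record(d)

9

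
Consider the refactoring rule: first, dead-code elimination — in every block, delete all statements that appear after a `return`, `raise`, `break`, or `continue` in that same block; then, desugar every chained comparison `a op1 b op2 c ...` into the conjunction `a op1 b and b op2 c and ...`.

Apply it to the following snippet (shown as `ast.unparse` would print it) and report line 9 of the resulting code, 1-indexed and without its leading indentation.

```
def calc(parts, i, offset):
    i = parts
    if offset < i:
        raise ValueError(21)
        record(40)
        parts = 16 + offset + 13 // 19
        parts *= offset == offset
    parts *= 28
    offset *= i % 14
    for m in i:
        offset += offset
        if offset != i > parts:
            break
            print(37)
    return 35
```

Transformed code:
def calc(parts, i, offset):
    i = parts
    if offset < i:
        raise ValueError(21)
    parts *= 28
    offset *= i % 14
    for m in i:
        offset += offset
        if offset != i and i > parts:
            break
    return 35

if offset != i and i > parts:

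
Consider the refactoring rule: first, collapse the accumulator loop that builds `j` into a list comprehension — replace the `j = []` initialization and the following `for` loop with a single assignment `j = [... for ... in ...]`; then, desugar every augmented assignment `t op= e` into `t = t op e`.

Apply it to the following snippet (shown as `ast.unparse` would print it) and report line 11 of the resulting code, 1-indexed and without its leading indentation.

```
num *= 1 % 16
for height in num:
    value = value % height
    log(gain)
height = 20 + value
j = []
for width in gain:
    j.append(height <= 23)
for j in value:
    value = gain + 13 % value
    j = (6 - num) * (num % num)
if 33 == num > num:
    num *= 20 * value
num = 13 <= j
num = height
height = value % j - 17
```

Transformed code:
num = num * (1 % 16)
for height in num:
    value = value % height
    log(gain)
height = 20 + value
j = [height <= 23 for width in gain]
for j in value:
    value = gain + 13 % value
    j = (6 - num) * (num % num)
if 33 == num > num:
    num = num * (20 * value)
num = 13 <= j
num = height
height = value % j - 17

num = num * (20 * value)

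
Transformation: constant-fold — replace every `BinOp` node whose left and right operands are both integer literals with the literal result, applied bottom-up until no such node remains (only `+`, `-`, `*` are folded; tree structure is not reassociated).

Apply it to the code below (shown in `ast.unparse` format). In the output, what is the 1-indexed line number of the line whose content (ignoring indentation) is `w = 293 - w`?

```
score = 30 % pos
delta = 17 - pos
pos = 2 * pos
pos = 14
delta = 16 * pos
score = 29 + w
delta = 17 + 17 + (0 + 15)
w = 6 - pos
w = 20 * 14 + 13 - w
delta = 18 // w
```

Transformed code:
score = 30 % pos
delta = 17 - pos
pos = 2 * pos
pos = 14
delta = 16 * pos
score = 29 + w
delta = 49
w = 6 - pos
w = 293 - w
delta = 18 // w

9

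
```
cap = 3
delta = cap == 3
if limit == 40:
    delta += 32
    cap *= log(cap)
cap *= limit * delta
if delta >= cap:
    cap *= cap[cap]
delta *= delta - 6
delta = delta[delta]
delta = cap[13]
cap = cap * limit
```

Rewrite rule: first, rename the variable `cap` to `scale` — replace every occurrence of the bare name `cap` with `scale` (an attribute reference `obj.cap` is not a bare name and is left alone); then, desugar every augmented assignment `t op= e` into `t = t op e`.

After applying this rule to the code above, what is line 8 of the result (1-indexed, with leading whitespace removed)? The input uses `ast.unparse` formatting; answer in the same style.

Transformed code:
scale = 3
delta = scale == 3
if limit == 40:
    delta = delta + 32
    scale = scale * log(scale)
scale = scale * (limit * delta)
if delta >= scale:
    scale = scale * scale[scale]
delta = delta * (delta - 6)
delta = delta[delta]
delta = scale[13]
scale = scale * limit

scale = scale * scale[scale]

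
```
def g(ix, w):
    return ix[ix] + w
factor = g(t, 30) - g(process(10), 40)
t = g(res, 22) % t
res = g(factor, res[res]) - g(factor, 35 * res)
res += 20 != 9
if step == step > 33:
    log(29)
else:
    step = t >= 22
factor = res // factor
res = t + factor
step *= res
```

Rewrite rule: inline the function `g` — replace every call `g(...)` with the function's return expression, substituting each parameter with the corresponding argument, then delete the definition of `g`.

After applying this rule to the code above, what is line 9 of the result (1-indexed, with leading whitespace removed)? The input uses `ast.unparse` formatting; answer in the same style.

factor = res // factor

Transformed code:
factor = t[t] + 30 - (process(10)[process(10)] + 40)
t = (res[res] + 22) % t
res = factor[factor] + res[res] - (factor[factor] + 35 * res)
res += 20 != 9
if step == step > 33:
    log(29)
else:
    step = t >= 22
factor = res // factor
res = t + factor
step *= res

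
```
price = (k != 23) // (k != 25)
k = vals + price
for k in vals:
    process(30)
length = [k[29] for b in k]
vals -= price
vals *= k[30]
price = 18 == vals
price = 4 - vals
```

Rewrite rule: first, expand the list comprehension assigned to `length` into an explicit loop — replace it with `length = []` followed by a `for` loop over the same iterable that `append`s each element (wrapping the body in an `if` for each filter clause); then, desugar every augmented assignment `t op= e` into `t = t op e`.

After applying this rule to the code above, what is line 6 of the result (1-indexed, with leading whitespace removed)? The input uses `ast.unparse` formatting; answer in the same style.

for b in k:

Transformed code:
price = (k != 23) // (k != 25)
k = vals + price
for k in vals:
    process(30)
length = []
for b in k:
    length.append(k[29])
vals = vals - price
vals = vals * k[30]
price = 18 == vals
price = 4 - vals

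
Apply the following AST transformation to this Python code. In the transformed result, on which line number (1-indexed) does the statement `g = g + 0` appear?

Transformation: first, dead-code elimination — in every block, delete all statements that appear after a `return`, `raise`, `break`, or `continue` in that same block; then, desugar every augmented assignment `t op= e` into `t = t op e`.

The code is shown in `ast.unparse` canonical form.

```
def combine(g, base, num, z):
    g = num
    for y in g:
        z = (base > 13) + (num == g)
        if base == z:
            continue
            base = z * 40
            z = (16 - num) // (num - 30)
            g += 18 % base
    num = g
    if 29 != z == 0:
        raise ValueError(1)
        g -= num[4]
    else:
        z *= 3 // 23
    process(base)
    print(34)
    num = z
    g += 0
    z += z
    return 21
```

15

Transformed code:
def combine(g, base, num, z):
    g = num
    for y in g:
        z = (base > 13) + (num == g)
        if base == z:
            continue
    num = g
    if 29 != z == 0:
        raise ValueError(1)
    else:
        z = z * (3 // 23)
    process(base)
    print(34)
    num = z
    g = g + 0
    z = z + z
    return 21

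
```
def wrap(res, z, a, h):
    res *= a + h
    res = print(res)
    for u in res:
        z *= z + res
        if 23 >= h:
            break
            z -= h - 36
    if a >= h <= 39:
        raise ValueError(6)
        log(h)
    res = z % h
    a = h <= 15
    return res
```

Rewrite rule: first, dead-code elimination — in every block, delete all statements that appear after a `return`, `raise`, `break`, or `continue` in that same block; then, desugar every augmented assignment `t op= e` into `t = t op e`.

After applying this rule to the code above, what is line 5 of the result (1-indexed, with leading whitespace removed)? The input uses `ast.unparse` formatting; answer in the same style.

z = z * (z + res)

Transformed code:
def wrap(res, z, a, h):
    res = res * (a + h)
    res = print(res)
    for u in res:
        z = z * (z + res)
        if 23 >= h:
            break
    if a >= h <= 39:
        raise ValueError(6)
    res = z % h
    a = h <= 15
    return res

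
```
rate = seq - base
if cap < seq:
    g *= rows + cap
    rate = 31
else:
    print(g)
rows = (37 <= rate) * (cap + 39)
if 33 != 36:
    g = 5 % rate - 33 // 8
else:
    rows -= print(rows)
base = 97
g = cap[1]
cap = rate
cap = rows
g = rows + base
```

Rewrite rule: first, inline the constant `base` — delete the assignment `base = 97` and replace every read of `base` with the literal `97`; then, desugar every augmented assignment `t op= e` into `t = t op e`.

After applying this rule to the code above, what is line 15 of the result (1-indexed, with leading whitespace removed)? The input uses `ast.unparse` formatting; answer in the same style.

g = rows + 97

Transformed code:
rate = seq - 97
if cap < seq:
    g = g * (rows + cap)
    rate = 31
else:
    print(g)
rows = (37 <= rate) * (cap + 39)
if 33 != 36:
    g = 5 % rate - 33 // 8
else:
    rows = rows - print(rows)
g = cap[1]
cap = rate
cap = rows
g = rows + 97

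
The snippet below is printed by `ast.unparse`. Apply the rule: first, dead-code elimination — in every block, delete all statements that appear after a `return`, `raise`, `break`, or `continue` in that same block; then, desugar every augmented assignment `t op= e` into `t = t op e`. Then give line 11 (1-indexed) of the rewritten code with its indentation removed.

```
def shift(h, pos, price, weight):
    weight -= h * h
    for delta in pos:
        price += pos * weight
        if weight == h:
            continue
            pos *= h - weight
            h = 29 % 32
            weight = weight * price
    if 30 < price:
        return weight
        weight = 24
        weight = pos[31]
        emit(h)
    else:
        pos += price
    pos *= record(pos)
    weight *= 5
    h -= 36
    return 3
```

pos = pos * record(pos)

Transformed code:
def shift(h, pos, price, weight):
    weight = weight - h * h
    for delta in pos:
        price = price + pos * weight
        if weight == h:
            continue
    if 30 < price:
        return weight
    else:
        pos = pos + price
    pos = pos * record(pos)
    weight = weight * 5
    h = h - 36
    return 3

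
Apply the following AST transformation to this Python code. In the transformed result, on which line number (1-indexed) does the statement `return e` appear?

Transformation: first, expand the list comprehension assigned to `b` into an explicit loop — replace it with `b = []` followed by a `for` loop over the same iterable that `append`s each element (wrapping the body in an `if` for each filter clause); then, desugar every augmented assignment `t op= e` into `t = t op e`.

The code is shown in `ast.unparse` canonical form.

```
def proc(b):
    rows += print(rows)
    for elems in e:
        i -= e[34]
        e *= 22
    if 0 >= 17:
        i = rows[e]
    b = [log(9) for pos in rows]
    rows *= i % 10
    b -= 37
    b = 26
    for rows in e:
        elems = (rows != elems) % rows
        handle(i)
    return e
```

17

Transformed code:
def proc(b):
    rows = rows + print(rows)
    for elems in e:
        i = i - e[34]
        e = e * 22
    if 0 >= 17:
        i = rows[e]
    b = []
    for pos in rows:
        b.append(log(9))
    rows = rows * (i % 10)
    b = b - 37
    b = 26
    for rows in e:
        elems = (rows != elems) % rows
        handle(i)
    return e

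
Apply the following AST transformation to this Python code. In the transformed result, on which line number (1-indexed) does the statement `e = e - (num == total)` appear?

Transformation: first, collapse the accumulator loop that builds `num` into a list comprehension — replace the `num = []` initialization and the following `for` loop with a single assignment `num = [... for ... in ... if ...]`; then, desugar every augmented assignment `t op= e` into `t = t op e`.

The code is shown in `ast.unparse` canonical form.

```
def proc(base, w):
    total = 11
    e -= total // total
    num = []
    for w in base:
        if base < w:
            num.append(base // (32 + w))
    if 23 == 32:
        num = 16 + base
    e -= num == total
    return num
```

Transformed code:
def proc(base, w):
    total = 11
    e = e - total // total
    num = [base // (32 + w) for w in base if base < w]
    if 23 == 32:
        num = 16 + base
    e = e - (num == total)
    return num

7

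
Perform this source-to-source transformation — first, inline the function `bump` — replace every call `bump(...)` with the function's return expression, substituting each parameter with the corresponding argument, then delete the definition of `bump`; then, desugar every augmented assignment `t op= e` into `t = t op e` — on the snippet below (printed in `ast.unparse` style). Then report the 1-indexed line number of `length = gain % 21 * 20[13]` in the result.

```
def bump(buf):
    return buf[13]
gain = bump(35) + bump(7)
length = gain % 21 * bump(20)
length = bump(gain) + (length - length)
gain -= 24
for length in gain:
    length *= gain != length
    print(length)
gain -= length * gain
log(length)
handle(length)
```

2

Transformed code:
gain = 35[13] + 7[13]
length = gain % 21 * 20[13]
length = gain[13] + (length - length)
gain = gain - 24
for length in gain:
    length = length * (gain != length)
    print(length)
gain = gain - length * gain
log(length)
handle(length)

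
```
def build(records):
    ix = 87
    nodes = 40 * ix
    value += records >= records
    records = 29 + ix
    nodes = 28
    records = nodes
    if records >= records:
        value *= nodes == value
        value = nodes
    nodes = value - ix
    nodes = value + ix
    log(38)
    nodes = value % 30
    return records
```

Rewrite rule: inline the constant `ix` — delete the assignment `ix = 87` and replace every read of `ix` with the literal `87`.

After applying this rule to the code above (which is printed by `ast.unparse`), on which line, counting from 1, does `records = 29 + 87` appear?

Transformed code:
def build(records):
    nodes = 40 * 87
    value += records >= records
    records = 29 + 87
    nodes = 28
    records = nodes
    if records >= records:
        value *= nodes == value
        value = nodes
    nodes = value - 87
    nodes = value + 87
    log(38)
    nodes = value % 30
    return records

4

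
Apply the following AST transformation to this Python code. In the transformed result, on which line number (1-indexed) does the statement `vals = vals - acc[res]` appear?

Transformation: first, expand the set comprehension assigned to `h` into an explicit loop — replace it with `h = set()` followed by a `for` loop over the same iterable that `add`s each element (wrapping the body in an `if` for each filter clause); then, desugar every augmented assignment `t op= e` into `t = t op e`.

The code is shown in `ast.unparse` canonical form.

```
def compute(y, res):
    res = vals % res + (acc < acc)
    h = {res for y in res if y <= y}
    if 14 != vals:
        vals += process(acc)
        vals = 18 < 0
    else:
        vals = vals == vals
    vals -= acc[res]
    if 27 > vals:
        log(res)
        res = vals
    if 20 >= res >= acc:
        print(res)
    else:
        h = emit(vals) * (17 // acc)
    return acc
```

12

Transformed code:
def compute(y, res):
    res = vals % res + (acc < acc)
    h = set()
    for y in res:
        if y <= y:
            h.add(res)
    if 14 != vals:
        vals = vals + process(acc)
        vals = 18 < 0
    else:
        vals = vals == vals
    vals = vals - acc[res]
    if 27 > vals:
        log(res)
        res = vals
    if 20 >= res >= acc:
        print(res)
    else:
        h = emit(vals) * (17 // acc)
    return acc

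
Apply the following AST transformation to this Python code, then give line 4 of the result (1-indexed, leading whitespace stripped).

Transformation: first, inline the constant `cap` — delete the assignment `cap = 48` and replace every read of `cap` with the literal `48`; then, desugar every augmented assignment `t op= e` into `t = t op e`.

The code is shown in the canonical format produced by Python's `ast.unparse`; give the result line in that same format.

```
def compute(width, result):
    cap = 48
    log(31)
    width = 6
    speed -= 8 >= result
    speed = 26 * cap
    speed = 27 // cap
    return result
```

Transformed code:
def compute(width, result):
    log(31)
    width = 6
    speed = speed - (8 >= result)
    speed = 26 * 48
    speed = 27 // 48
    return result

speed = speed - (8 >= result)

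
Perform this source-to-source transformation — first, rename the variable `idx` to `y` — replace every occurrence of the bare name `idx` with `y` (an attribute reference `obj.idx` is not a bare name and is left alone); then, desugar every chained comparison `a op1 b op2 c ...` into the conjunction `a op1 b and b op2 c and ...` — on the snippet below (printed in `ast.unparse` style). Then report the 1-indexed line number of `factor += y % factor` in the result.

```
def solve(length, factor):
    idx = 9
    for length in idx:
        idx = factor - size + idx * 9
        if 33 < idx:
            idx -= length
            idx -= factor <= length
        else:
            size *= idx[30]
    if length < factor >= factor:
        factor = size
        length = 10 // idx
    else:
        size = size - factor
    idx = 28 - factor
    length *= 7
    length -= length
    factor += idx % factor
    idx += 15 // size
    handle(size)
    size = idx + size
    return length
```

18

Transformed code:
def solve(length, factor):
    y = 9
    for length in y:
        y = factor - size + y * 9
        if 33 < y:
            y -= length
            y -= factor <= length
        else:
            size *= y[30]
    if length < factor and factor >= factor:
        factor = size
        length = 10 // y
    else:
        size = size - factor
    y = 28 - factor
    length *= 7
    length -= length
    factor += y % factor
    y += 15 // size
    handle(size)
    size = y + size
    return length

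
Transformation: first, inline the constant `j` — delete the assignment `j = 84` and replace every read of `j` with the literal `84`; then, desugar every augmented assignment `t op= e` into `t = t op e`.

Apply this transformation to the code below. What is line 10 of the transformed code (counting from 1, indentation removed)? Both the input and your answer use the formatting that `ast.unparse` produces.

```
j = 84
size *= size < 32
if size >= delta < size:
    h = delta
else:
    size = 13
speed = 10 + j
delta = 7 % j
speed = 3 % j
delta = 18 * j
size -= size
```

Transformed code:
size = size * (size < 32)
if size >= delta < size:
    h = delta
else:
    size = 13
speed = 10 + 84
delta = 7 % 84
speed = 3 % 84
delta = 18 * 84
size = size - size

size = size - size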